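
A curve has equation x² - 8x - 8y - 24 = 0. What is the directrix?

y = -7

Only x is squared. Complete the square in x: (x - 4)² = 8(y + 5).
Vertex (4, -5); 4p = 8 so p = 2. Opens up.
Directrix is the horizontal line y = k − p = -5 − (2) = -7.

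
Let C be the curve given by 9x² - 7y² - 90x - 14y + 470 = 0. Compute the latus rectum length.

28/3

9(x² - 10x) -7(y² + 2y) = -470
Complete the square: 9(x - 5)² -7(y + 1)² = -470 + 225 - 7 = -252
Dividing both sides by -252: (y + 1)²/36 - (x - 5)²/28 = 1
Hyperbola, center (5, -1), transverse axis vertical; a² = 36, b² = 28.
Latus rectum length = 2b²/a = 2·28/6 = 28/3.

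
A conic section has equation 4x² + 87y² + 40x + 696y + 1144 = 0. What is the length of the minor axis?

4

Group the x- and y-terms: 4(x² + 10x) + 87(y² + 8y) = -1144
Complete the square in x and y: 4(x + 5)² + 87(y + 4)² = -1144 + 100 + 1392 = 348
Divide by 348: (x + 5)²/87 + (y + 4)²/4 = 1
Ellipse, center (-5, -4), major axis horizontal; a² = 87, b² = 4.
b² = 4 so b = 2; the minor axis has length 2b = 4.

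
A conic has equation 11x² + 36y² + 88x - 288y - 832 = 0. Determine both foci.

(-14, 4) and (6, 4)

Collect terms: 11(x² + 8x) + 36(y² - 8y) = 832
Complete the square in x and y: 11(x + 4)² + 36(y - 4)² = 832 + 176 + 576 = 1584
Divide through by 1584 to get (x + 4)²/144 + (y - 4)²/44 = 1.
Ellipse, center (-4, 4), major axis horizontal; a² = 144, b² = 44.
c² = a² - b² = 144 - 44 = 100, so c = 10.
Foci lie on the horizontal axis through the center: (h ± c, k).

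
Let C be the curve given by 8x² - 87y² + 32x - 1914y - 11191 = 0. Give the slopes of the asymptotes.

2√174/87 and -2√174/87

Group the x- and y-terms: 8(x² + 4x) -87(y² + 22y) = 11191
Completing the square gives 8(x + 2)² -87(y + 11)² = 11191 + 32 - 10527 = 696.
Divide by 696: (x + 2)²/87 - (y + 11)²/8 = 1
Hyperbola, center (-2, -11), transverse axis horizontal; a² = 87, b² = 8.
For a horizontal hyperbola the asymptotes have slope ±b/a.
Here that is ±2√2/√87 = ±2√174/87.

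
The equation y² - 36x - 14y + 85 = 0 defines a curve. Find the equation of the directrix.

Only y is squared. Complete the square in y: (y - 7)² = 36(x - 1).
Vertex (1, 7); 4p = 36 so p = 9. Opens right.
Directrix is the vertical line x = h − p = 1 − (9) = -8.

x = -8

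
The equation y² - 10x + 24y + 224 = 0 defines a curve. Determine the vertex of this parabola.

Only y is squared. Complete the square in y: (y + 12)² = 10(x - 8).
Vertex (8, -12); 4p = 10 so p = 5/2. Opens right.

(8, -12)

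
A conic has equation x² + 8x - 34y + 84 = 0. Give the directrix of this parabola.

y = -13/2

Only x is squared. Complete the square in x: (x + 4)² = 34(y - 2).
Vertex (-4, 2); 4p = 34 so p = 17/2. Opens up.
Directrix is the horizontal line y = k − p = 2 − (17/2) = -13/2.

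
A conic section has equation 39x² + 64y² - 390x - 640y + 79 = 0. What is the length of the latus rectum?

39/4

Collect terms: 39(x² - 10x) + 64(y² - 10y) = -79
Complete the square in x and y: 39(x - 5)² + 64(y - 5)² = -79 + 975 + 1600 = 2496
Dividing both sides by 2496: (x - 5)²/64 + (y - 5)²/39 = 1
Ellipse, center (5, 5), major axis horizontal; a² = 64, b² = 39.
Latus rectum length = 2b²/a = 2·39/8 = 39/4.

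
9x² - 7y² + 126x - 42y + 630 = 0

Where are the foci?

(-7, -11) and (-7, 5)

9(x² + 14x) -7(y² + 6y) = -630
Completing the square gives 9(x + 7)² -7(y + 3)² = -630 + 441 - 63 = -252.
Dividing both sides by -252: (y + 3)²/36 - (x + 7)²/28 = 1
Hyperbola, center (-7, -3), transverse axis vertical; a² = 36, b² = 28.
c² = a² + b² = 36 + 28 = 64, so c = 8.
Foci lie on the vertical axis through the center: (h, k ± c).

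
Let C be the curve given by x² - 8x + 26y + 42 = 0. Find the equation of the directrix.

y = 11/2

Only x is squared. Complete the square in x: (x - 4)² = -26(y + 1).
Vertex (4, -1); 4p = -26 so p = -13/2. Opens down.
Directrix is the horizontal line y = k − p = -1 − (-13/2) = 11/2.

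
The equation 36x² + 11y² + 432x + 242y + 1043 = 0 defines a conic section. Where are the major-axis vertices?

Group the x- and y-terms: 36(x² + 12x) + 11(y² + 22y) = -1043
Complete the square in x and y: 36(x + 6)² + 11(y + 11)² = -1043 + 1296 + 1331 = 1584
Divide through by 1584 to get (x + 6)²/44 + (y + 11)²/144 = 1.
Ellipse, center (-6, -11), major axis vertical; a² = 144, b² = 44.
a = 12. Vertices at (h, k ± a).

(-6, -23) and (-6, 1)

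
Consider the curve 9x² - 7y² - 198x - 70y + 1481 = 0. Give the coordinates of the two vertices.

Group: 9(x² - 22x) -7(y² + 10y) = -1481
Complete the square in x and y: 9(x - 11)² -7(y + 5)² = -1481 + 1089 - 175 = -567
Divide through by -567 to get (y + 5)²/81 - (x - 11)²/63 = 1.
Hyperbola, center (11, -5), transverse axis vertical; a² = 81, b² = 63.
a = 9. Vertices at (h, k ± a).

(11, -14) and (11, 4)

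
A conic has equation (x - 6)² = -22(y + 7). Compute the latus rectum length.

22

Vertex (6, -7); 4p = -22 so p = -11/2. Opens down.
Latus rectum length = |4p| = 22.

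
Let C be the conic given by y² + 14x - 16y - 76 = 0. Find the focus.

Only y is squared. Complete the square in y: (y - 8)² = -14(x - 10).
Vertex (10, 8); 4p = -14 so p = -7/2. Opens left.
Focus is p units from the vertex along the axis: (h + p, k).

(13/2, 8)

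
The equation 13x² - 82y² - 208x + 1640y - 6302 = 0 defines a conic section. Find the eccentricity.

e = √1235/13

13(x² - 16x) -82(y² - 20y) = 6302
Complete the square in x and y: 13(x - 8)² -82(y - 10)² = 6302 + 832 - 8200 = -1066
Divide by -1066: (y - 10)²/13 - (x - 8)²/82 = 1
Hyperbola, center (8, 10), transverse axis vertical; a² = 13, b² = 82.
c² = a² + b² = 95, so c = √95.
e = c/a = √95/√13 = √1235/13.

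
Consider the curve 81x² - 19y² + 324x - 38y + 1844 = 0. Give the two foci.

81(x² + 4x) -19(y² + 2y) = -1844
Completing the square gives 81(x + 2)² -19(y + 1)² = -1844 + 324 - 19 = -1539.
Divide by -1539: (y + 1)²/81 - (x + 2)²/19 = 1
Hyperbola, center (-2, -1), transverse axis vertical; a² = 81, b² = 19.
c² = a² + b² = 81 + 19 = 100, so c = 10.
Foci lie on the vertical axis through the center: (h, k ± c).

(-2, -11) and (-2, 9)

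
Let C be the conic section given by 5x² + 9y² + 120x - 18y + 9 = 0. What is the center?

(-12, 1)

Collect terms: 5(x² + 24x) + 9(y² - 2y) = -9
Complete the square in x and y: 5(x + 12)² + 9(y - 1)² = -9 + 720 + 9 = 720
Divide through by 720 to get (x + 12)²/144 + (y - 1)²/80 = 1.
Ellipse with center (-12, 1).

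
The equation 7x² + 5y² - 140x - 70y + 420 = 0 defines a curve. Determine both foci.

7(x² - 20x) + 5(y² - 14y) = -420
7(x - 10)² + 5(y - 7)² = -420 + 700 + 245 = 525
Divide through by 525 to get (x - 10)²/75 + (y - 7)²/105 = 1.
Ellipse, center (10, 7), major axis vertical; a² = 105, b² = 75.
c² = a² - b² = 105 - 75 = 30, so c = √30.
Foci lie on the vertical axis through the center: (h, k ± c).

(10, 7 - √30) and (10, 7 + √30)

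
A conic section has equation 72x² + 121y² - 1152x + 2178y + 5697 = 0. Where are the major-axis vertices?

Rearranging, 72(x² - 16x) + 121(y² + 18y) = -5697.
Complete the square: 72(x - 8)² + 121(y + 9)² = -5697 + 4608 + 9801 = 8712
Divide through by 8712 to get (x - 8)²/121 + (y + 9)²/72 = 1.
Ellipse, center (8, -9), major axis horizontal; a² = 121, b² = 72.
a = 11. Vertices at (h ± a, k).

(-3, -9) and (19, -9)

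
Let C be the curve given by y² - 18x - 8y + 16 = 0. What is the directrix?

Only y is squared. Complete the square in y: (y - 4)² = 18x.
Vertex (0, 4); 4p = 18 so p = 9/2. Opens right.
Directrix is the vertical line x = h − p = 0 − (9/2) = -9/2.

x = -9/2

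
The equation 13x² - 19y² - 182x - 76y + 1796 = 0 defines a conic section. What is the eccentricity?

e = 4√26/13

Collect terms: 13(x² - 14x) -19(y² + 4y) = -1796
Complete the square in x and y: 13(x - 7)² -19(y + 2)² = -1796 + 637 - 76 = -1235
Divide by -1235: (y + 2)²/65 - (x - 7)²/95 = 1
Hyperbola, center (7, -2), transverse axis vertical; a² = 65, b² = 95.
c² = a² + b² = 160, so c = 4√10.
e = c/a = 4√10/√65 = 4√26/13.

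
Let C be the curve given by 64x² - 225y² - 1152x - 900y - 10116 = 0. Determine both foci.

(-8, -2) and (26, -2)

Group: 64(x² - 18x) -225(y² + 4y) = 10116
Complete the square: 64(x - 9)² -225(y + 2)² = 10116 + 5184 - 900 = 14400
Divide through by 14400 to get (x - 9)²/225 - (y + 2)²/64 = 1.
Hyperbola, center (9, -2), transverse axis horizontal; a² = 225, b² = 64.
c² = a² + b² = 225 + 64 = 289, so c = 17.
Foci lie on the horizontal axis through the center: (h ± c, k).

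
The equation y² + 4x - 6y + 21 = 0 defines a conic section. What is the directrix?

Only y is squared. Complete the square in y: (y - 3)² = -4(x + 3).
Vertex (-3, 3); 4p = -4 so p = -1. Opens left.
Directrix is the vertical line x = h − p = -3 − (-1) = -2.

x = -2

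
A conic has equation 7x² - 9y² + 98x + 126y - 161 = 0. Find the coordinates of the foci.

Group: 7(x² + 14x) -9(y² - 14y) = 161
Complete the square in x and y: 7(x + 7)² -9(y - 7)² = 161 + 343 - 441 = 63
Divide by 63: (x + 7)²/9 - (y - 7)²/7 = 1
Hyperbola, center (-7, 7), transverse axis horizontal; a² = 9, b² = 7.
c² = a² + b² = 9 + 7 = 16, so c = 4.
Foci lie on the horizontal axis through the center: (h ± c, k).

(-11, 7) and (-3, 7)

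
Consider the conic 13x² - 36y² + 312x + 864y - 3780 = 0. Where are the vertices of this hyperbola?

(-18, 12) and (-6, 12)

Group: 13(x² + 24x) -36(y² - 24y) = 3780
13(x + 12)² -36(y - 12)² = 3780 + 1872 - 5184 = 468
Divide through by 468 to get (x + 12)²/36 - (y - 12)²/13 = 1.
Hyperbola, center (-12, 12), transverse axis horizontal; a² = 36, b² = 13.
a = 6. Vertices at (h ± a, k).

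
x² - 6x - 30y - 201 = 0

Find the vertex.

(3, -7)

Only x is squared. Complete the square in x: (x - 3)² = 30(y + 7).
Vertex (3, -7); 4p = 30 so p = 15/2. Opens up.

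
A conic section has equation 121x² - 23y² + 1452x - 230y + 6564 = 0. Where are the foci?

Group: 121(x² + 12x) -23(y² + 10y) = -6564
Complete the square: 121(x + 6)² -23(y + 5)² = -6564 + 4356 - 575 = -2783
Divide through by -2783 to get (y + 5)²/121 - (x + 6)²/23 = 1.
Hyperbola, center (-6, -5), transverse axis vertical; a² = 121, b² = 23.
c² = a² + b² = 121 + 23 = 144, so c = 12.
Foci lie on the vertical axis through the center: (h, k ± c).

(-6, -17) and (-6, 7)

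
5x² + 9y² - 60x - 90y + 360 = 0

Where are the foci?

(4, 5) and (8, 5)

Collect terms: 5(x² - 12x) + 9(y² - 10y) = -360
Completing the square gives 5(x - 6)² + 9(y - 5)² = -360 + 180 + 225 = 45.
Divide through by 45 to get (x - 6)²/9 + (y - 5)²/5 = 1.
Ellipse, center (6, 5), major axis horizontal; a² = 9, b² = 5.
c² = a² - b² = 9 - 5 = 4, so c = 2.
Foci lie on the horizontal axis through the center: (h ± c, k).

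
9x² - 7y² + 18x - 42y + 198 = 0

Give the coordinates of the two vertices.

(-1, -9) and (-1, 3)

Rearranging, 9(x² + 2x) -7(y² + 6y) = -198.
9(x + 1)² -7(y + 3)² = -198 + 9 - 63 = -252
Divide through by -252 to get (y + 3)²/36 - (x + 1)²/28 = 1.
Hyperbola, center (-1, -3), transverse axis vertical; a² = 36, b² = 28.
a = 6. Vertices at (h, k ± a).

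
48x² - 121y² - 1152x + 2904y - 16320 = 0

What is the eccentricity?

e = 13/11

Collect terms: 48(x² - 24x) -121(y² - 24y) = 16320
Completing the square gives 48(x - 12)² -121(y - 12)² = 16320 + 6912 - 17424 = 5808.
Dividing both sides by 5808: (x - 12)²/121 - (y - 12)²/48 = 1
Hyperbola, center (12, 12), transverse axis horizontal; a² = 121, b² = 48.
c² = a² + b² = 169, so c = 13.
e = c/a = 13/11.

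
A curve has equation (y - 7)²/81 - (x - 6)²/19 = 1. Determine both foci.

Center (6, 7). The positive term is the y-term, so the transverse axis is vertical; a² = 81, b² = 19.
c² = a² + b² = 81 + 19 = 100, so c = 10.
Foci lie on the vertical axis through the center: (h, k ± c).

(6, -3) and (6, 17)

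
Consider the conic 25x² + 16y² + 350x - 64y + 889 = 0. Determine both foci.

(-7, -1) and (-7, 5)

Group: 25(x² + 14x) + 16(y² - 4y) = -889
25(x + 7)² + 16(y - 2)² = -889 + 1225 + 64 = 400
Dividing both sides by 400: (x + 7)²/16 + (y - 2)²/25 = 1
Ellipse, center (-7, 2), major axis vertical; a² = 25, b² = 16.
c² = a² - b² = 25 - 16 = 9, so c = 3.
Foci lie on the vertical axis through the center: (h, k ± c).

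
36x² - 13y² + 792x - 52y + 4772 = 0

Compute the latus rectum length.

13/3

Group the x- and y-terms: 36(x² + 22x) -13(y² + 4y) = -4772
36(x + 11)² -13(y + 2)² = -4772 + 4356 - 52 = -468
Divide by -468: (y + 2)²/36 - (x + 11)²/13 = 1
Hyperbola, center (-11, -2), transverse axis vertical; a² = 36, b² = 13.
Latus rectum length = 2b²/a = 2·13/6 = 13/3.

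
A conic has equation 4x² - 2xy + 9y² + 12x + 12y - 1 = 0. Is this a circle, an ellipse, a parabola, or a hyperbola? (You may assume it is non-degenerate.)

ellipse

A = 4, B = -2, C = 9.
Discriminant B² − 4AC = (-2)² − 4·4·9 = -140.
B² − 4AC < 0 ⇒ ellipse.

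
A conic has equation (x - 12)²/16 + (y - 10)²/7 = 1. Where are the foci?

(9, 10) and (15, 10)

Center (12, 10). The larger denominator 16 sits under the x-term, so the major axis is horizontal; a² = 16, b² = 7.
c² = a² - b² = 16 - 7 = 9, so c = 3.
Foci lie on the horizontal axis through the center: (h ± c, k).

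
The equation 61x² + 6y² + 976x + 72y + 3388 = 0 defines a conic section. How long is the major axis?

61(x² + 16x) + 6(y² + 12y) = -3388
Complete the square: 61(x + 8)² + 6(y + 6)² = -3388 + 3904 + 216 = 732
Divide through by 732 to get (x + 8)²/12 + (y + 6)²/122 = 1.
Ellipse, center (-8, -6), major axis vertical; a² = 122, b² = 12.
a² = 122 so a = √122; the major axis has length 2a = 2√122.

2√122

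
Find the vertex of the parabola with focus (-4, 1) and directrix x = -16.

(-10, 1)

The vertex is the midpoint between the focus and the directrix along the axis of symmetry.
Axis is horizontal (directrix is vertical). Vertex x-coordinate = (-4 + (-16))/2 = -10; y-coordinate = 1.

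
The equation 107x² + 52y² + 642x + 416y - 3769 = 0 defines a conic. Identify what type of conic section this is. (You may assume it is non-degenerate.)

No xy term. Coefficients of x² and y² are A = 107, C = 52.
A and C have the same sign but A ≠ C ⇒ ellipse.

ellipse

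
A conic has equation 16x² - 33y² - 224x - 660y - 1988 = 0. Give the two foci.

(7, -17) and (7, -3)

Collect terms: 16(x² - 14x) -33(y² + 20y) = 1988
16(x - 7)² -33(y + 10)² = 1988 + 784 - 3300 = -528
Dividing both sides by -528: (y + 10)²/16 - (x - 7)²/33 = 1
Hyperbola, center (7, -10), transverse axis vertical; a² = 16, b² = 33.
c² = a² + b² = 16 + 33 = 49, so c = 7.
Foci lie on the vertical axis through the center: (h, k ± c).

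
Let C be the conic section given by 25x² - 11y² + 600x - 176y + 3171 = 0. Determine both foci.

(-12, -14) and (-12, -2)

25(x² + 24x) -11(y² + 16y) = -3171
Completing the square gives 25(x + 12)² -11(y + 8)² = -3171 + 3600 - 704 = -275.
Divide by -275: (y + 8)²/25 - (x + 12)²/11 = 1
Hyperbola, center (-12, -8), transverse axis vertical; a² = 25, b² = 11.
c² = a² + b² = 25 + 11 = 36, so c = 6.
Foci lie on the vertical axis through the center: (h, k ± c).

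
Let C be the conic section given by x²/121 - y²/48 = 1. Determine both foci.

(-13, 0) and (13, 0)

Center (0, 0). The positive term is the x-term, so the transverse axis is horizontal; a² = 121, b² = 48.
c² = a² + b² = 121 + 48 = 169, so c = 13.
Foci lie on the horizontal axis through the center: (h ± c, k).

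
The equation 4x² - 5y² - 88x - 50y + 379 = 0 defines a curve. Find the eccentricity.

Collect terms: 4(x² - 22x) -5(y² + 10y) = -379
Completing the square gives 4(x - 11)² -5(y + 5)² = -379 + 484 - 125 = -20.
Divide by -20: (y + 5)²/4 - (x - 11)²/5 = 1
Hyperbola, center (11, -5), transverse axis vertical; a² = 4, b² = 5.
c² = a² + b² = 9, so c = 3.
e = c/a = 3/2.

e = 3/2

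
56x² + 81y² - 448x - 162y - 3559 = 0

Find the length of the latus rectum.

56(x² - 8x) + 81(y² - 2y) = 3559
Complete the square: 56(x - 4)² + 81(y - 1)² = 3559 + 896 + 81 = 4536
Dividing both sides by 4536: (x - 4)²/81 + (y - 1)²/56 = 1
Ellipse, center (4, 1), major axis horizontal; a² = 81, b² = 56.
Latus rectum length = 2b²/a = 2·56/9 = 112/9.

112/9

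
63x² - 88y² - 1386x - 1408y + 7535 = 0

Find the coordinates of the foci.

63(x² - 22x) -88(y² + 16y) = -7535
63(x - 11)² -88(y + 8)² = -7535 + 7623 - 5632 = -5544
Divide through by -5544 to get (y + 8)²/63 - (x - 11)²/88 = 1.
Hyperbola, center (11, -8), transverse axis vertical; a² = 63, b² = 88.
c² = a² + b² = 63 + 88 = 151, so c = √151.
Foci lie on the vertical axis through the center: (h, k ± c).

(11, -8 - √151) and (11, -8 + √151)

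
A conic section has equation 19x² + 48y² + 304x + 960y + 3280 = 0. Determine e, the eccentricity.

e = √87/12

Group the x- and y-terms: 19(x² + 16x) + 48(y² + 20y) = -3280
Completing the square gives 19(x + 8)² + 48(y + 10)² = -3280 + 1216 + 4800 = 2736.
Dividing both sides by 2736: (x + 8)²/144 + (y + 10)²/57 = 1
Ellipse, center (-8, -10), major axis horizontal; a² = 144, b² = 57.
c² = a² - b² = 87, so c = √87.
e = c/a = √87/12.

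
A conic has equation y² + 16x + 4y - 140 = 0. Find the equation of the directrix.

Only y is squared. Complete the square in y: (y + 2)² = -16(x - 9).
Vertex (9, -2); 4p = -16 so p = -4. Opens left.
Directrix is the vertical line x = h − p = 9 − (-4) = 13.

x = 13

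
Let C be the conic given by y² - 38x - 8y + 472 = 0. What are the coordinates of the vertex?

(12, 4)

Only y is squared. Complete the square in y: (y - 4)² = 38(x - 12).
Vertex (12, 4); 4p = 38 so p = 19/2. Opens right.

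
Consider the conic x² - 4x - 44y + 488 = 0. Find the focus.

Only x is squared. Complete the square in x: (x - 2)² = 44(y - 11).
Vertex (2, 11); 4p = 44 so p = 11. Opens up.
Focus is p units from the vertex along the axis: (h, k + p).

(2, 22)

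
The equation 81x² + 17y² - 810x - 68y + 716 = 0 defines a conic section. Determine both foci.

Group the x- and y-terms: 81(x² - 10x) + 17(y² - 4y) = -716
Completing the square gives 81(x - 5)² + 17(y - 2)² = -716 + 2025 + 68 = 1377.
Divide by 1377: (x - 5)²/17 + (y - 2)²/81 = 1
Ellipse, center (5, 2), major axis vertical; a² = 81, b² = 17.
c² = a² - b² = 81 - 17 = 64, so c = 8.
Foci lie on the vertical axis through the center: (h, k ± c).

(5, -6) and (5, 10)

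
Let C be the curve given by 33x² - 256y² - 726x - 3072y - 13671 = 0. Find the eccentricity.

Rearranging, 33(x² - 22x) -256(y² + 12y) = 13671.
33(x - 11)² -256(y + 6)² = 13671 + 3993 - 9216 = 8448
Divide by 8448: (x - 11)²/256 - (y + 6)²/33 = 1
Hyperbola, center (11, -6), transverse axis horizontal; a² = 256, b² = 33.
c² = a² + b² = 289, so c = 17.
e = c/a = 17/16.

e = 17/16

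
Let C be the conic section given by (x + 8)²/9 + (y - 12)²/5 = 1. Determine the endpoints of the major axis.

Center (-8, 12). The larger denominator 9 sits under the x-term, so the major axis is horizontal; a² = 9, b² = 5.
a = 3. Vertices at (h ± a, k).

(-11, 12) and (-5, 12)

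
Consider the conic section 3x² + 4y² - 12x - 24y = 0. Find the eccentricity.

e = 1/2

Group the x- and y-terms: 3(x² - 4x) + 4(y² - 6y) = 0
Complete the square in x and y: 3(x - 2)² + 4(y - 3)² = 0 + 12 + 36 = 48
Dividing both sides by 48: (x - 2)²/16 + (y - 3)²/12 = 1
Ellipse, center (2, 3), major axis horizontal; a² = 16, b² = 12.
c² = a² - b² = 4, so c = 2.
e = c/a = 2/4 = 1/2.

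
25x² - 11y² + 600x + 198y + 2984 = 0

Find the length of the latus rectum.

22/5

Collect terms: 25(x² + 24x) -11(y² - 18y) = -2984
Complete the square: 25(x + 12)² -11(y - 9)² = -2984 + 3600 - 891 = -275
Divide through by -275 to get (y - 9)²/25 - (x + 12)²/11 = 1.
Hyperbola, center (-12, 9), transverse axis vertical; a² = 25, b² = 11.
Latus rectum length = 2b²/a = 2·11/5 = 22/5.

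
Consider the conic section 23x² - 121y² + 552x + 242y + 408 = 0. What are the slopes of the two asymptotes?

23(x² + 24x) -121(y² - 2y) = -408
Complete the square: 23(x + 12)² -121(y - 1)² = -408 + 3312 - 121 = 2783
Divide by 2783: (x + 12)²/121 - (y - 1)²/23 = 1
Hyperbola, center (-12, 1), transverse axis horizontal; a² = 121, b² = 23.
For a horizontal hyperbola the asymptotes have slope ±b/a.
Here that is ±√23/11.

√23/11 and -√23/11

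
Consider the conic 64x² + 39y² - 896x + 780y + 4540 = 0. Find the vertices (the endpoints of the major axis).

Group the x- and y-terms: 64(x² - 14x) + 39(y² + 20y) = -4540
Completing the square gives 64(x - 7)² + 39(y + 10)² = -4540 + 3136 + 3900 = 2496.
Divide through by 2496 to get (x - 7)²/39 + (y + 10)²/64 = 1.
Ellipse, center (7, -10), major axis vertical; a² = 64, b² = 39.
a = 8. Vertices at (h, k ± a).

(7, -18) and (7, -2)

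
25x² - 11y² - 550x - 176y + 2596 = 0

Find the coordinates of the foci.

25(x² - 22x) -11(y² + 16y) = -2596
Complete the square in x and y: 25(x - 11)² -11(y + 8)² = -2596 + 3025 - 704 = -275
Dividing both sides by -275: (y + 8)²/25 - (x - 11)²/11 = 1
Hyperbola, center (11, -8), transverse axis vertical; a² = 25, b² = 11.
c² = a² + b² = 25 + 11 = 36, so c = 6.
Foci lie on the vertical axis through the center: (h, k ± c).

(11, -14) and (11, -2)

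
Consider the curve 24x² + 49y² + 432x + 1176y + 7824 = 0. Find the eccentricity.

Rearranging, 24(x² + 18x) + 49(y² + 24y) = -7824.
Completing the square gives 24(x + 9)² + 49(y + 12)² = -7824 + 1944 + 7056 = 1176.
Divide by 1176: (x + 9)²/49 + (y + 12)²/24 = 1
Ellipse, center (-9, -12), major axis horizontal; a² = 49, b² = 24.
c² = a² - b² = 25, so c = 5.
e = c/a = 5/7.

e = 5/7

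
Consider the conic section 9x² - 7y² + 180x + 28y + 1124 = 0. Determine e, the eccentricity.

e = 4/3

Collect terms: 9(x² + 20x) -7(y² - 4y) = -1124
9(x + 10)² -7(y - 2)² = -1124 + 900 - 28 = -252
Divide through by -252 to get (y - 2)²/36 - (x + 10)²/28 = 1.
Hyperbola, center (-10, 2), transverse axis vertical; a² = 36, b² = 28.
c² = a² + b² = 64, so c = 8.
e = c/a = 8/6 = 4/3.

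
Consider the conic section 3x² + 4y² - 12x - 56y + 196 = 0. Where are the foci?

(1, 7) and (3, 7)

3(x² - 4x) + 4(y² - 14y) = -196
Completing the square gives 3(x - 2)² + 4(y - 7)² = -196 + 12 + 196 = 12.
Divide through by 12 to get (x - 2)²/4 + (y - 7)²/3 = 1.
Ellipse, center (2, 7), major axis horizontal; a² = 4, b² = 3.
c² = a² - b² = 4 - 3 = 1, so c = 1.
Foci lie on the horizontal axis through the center: (h ± c, k).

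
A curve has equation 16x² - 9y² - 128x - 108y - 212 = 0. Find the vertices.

(1, -6) and (7, -6)

Group the x- and y-terms: 16(x² - 8x) -9(y² + 12y) = 212
Complete the square in x and y: 16(x - 4)² -9(y + 6)² = 212 + 256 - 324 = 144
Divide through by 144 to get (x - 4)²/9 - (y + 6)²/16 = 1.
Hyperbola, center (4, -6), transverse axis horizontal; a² = 9, b² = 16.
a = 3. Vertices at (h ± a, k).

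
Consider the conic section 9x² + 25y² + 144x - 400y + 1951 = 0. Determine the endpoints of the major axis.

Rearranging, 9(x² + 16x) + 25(y² - 16y) = -1951.
Complete the square in x and y: 9(x + 8)² + 25(y - 8)² = -1951 + 576 + 1600 = 225
Divide through by 225 to get (x + 8)²/25 + (y - 8)²/9 = 1.
Ellipse, center (-8, 8), major axis horizontal; a² = 25, b² = 9.
a = 5. Vertices at (h ± a, k).

(-13, 8) and (-3, 8)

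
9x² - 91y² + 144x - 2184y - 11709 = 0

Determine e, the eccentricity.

Group the x- and y-terms: 9(x² + 16x) -91(y² + 24y) = 11709
Completing the square gives 9(x + 8)² -91(y + 12)² = 11709 + 576 - 13104 = -819.
Divide through by -819 to get (y + 12)²/9 - (x + 8)²/91 = 1.
Hyperbola, center (-8, -12), transverse axis vertical; a² = 9, b² = 91.
c² = a² + b² = 100, so c = 10.
e = c/a = 10/3.

e = 10/3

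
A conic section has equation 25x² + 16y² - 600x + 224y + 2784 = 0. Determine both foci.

Rearranging, 25(x² - 24x) + 16(y² + 14y) = -2784.
Complete the square: 25(x - 12)² + 16(y + 7)² = -2784 + 3600 + 784 = 1600
Divide by 1600: (x - 12)²/64 + (y + 7)²/100 = 1
Ellipse, center (12, -7), major axis vertical; a² = 100, b² = 64.
c² = a² - b² = 100 - 64 = 36, so c = 6.
Foci lie on the vertical axis through the center: (h, k ± c).

(12, -13) and (12, -1)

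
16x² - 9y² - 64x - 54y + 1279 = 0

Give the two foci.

Group: 16(x² - 4x) -9(y² + 6y) = -1279
16(x - 2)² -9(y + 3)² = -1279 + 64 - 81 = -1296
Divide through by -1296 to get (y + 3)²/144 - (x - 2)²/81 = 1.
Hyperbola, center (2, -3), transverse axis vertical; a² = 144, b² = 81.
c² = a² + b² = 144 + 81 = 225, so c = 15.
Foci lie on the vertical axis through the center: (h, k ± c).

(2, -18) and (2, 12)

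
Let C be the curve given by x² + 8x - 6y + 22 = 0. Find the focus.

(-4, 5/2)

Only x is squared. Complete the square in x: (x + 4)² = 6(y - 1).
Vertex (-4, 1); 4p = 6 so p = 3/2. Opens up.
Focus is p units from the vertex along the axis: (h, k + p).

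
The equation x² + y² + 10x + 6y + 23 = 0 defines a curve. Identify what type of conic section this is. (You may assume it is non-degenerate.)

No xy term. Coefficients of x² and y² are A = 1, C = 1.
A = C (same sign) ⇒ circle.

circle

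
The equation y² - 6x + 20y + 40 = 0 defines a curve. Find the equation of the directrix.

x = -23/2

Only y is squared. Complete the square in y: (y + 10)² = 6(x + 10).
Vertex (-10, -10); 4p = 6 so p = 3/2. Opens right.
Directrix is the vertical line x = h − p = -10 − (3/2) = -23/2.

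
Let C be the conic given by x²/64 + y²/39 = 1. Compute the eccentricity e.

Center (0, 0). The larger denominator 64 sits under the x-term, so the major axis is horizontal; a² = 64, b² = 39.
c² = a² - b² = 25, so c = 5.
e = c/a = 5/8.

e = 5/8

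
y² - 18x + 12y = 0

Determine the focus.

(5/2, -6)

Only y is squared. Complete the square in y: (y + 6)² = 18(x + 2).
Vertex (-2, -6); 4p = 18 so p = 9/2. Opens right.
Focus is p units from the vertex along the axis: (h + p, k).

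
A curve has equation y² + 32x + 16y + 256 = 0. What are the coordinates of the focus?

(-14, -8)

Only y is squared. Complete the square in y: (y + 8)² = -32(x + 6).
Vertex (-6, -8); 4p = -32 so p = -8. Opens left.
Focus is p units from the vertex along the axis: (h + p, k).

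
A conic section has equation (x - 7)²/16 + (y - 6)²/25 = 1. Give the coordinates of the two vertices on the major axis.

(7, 1) and (7, 11)

Center (7, 6). The larger denominator 25 sits under the y-term, so the major axis is vertical; a² = 25, b² = 16.
a = 5. Vertices at (h, k ± a).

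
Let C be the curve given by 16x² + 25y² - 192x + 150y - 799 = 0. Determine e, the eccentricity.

e = 3/5

Group the x- and y-terms: 16(x² - 12x) + 25(y² + 6y) = 799
16(x - 6)² + 25(y + 3)² = 799 + 576 + 225 = 1600
Divide through by 1600 to get (x - 6)²/100 + (y + 3)²/64 = 1.
Ellipse, center (6, -3), major axis horizontal; a² = 100, b² = 64.
c² = a² - b² = 36, so c = 6.
e = c/a = 6/10 = 3/5.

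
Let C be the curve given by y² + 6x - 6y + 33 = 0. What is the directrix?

Only y is squared. Complete the square in y: (y - 3)² = -6(x + 4).
Vertex (-4, 3); 4p = -6 so p = -3/2. Opens left.
Directrix is the vertical line x = h − p = -4 − (-3/2) = -5/2.

x = -5/2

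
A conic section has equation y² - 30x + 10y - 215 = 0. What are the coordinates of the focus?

(-1/2, -5)

Only y is squared. Complete the square in y: (y + 5)² = 30(x + 8).
Vertex (-8, -5); 4p = 30 so p = 15/2. Opens right.
Focus is p units from the vertex along the axis: (h + p, k).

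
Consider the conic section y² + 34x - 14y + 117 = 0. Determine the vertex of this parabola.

(-2, 7)

Only y is squared. Complete the square in y: (y - 7)² = -34(x + 2).
Vertex (-2, 7); 4p = -34 so p = -17/2. Opens left.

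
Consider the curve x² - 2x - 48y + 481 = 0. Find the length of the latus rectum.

Only x is squared. Complete the square in x: (x - 1)² = 48(y - 10).
Vertex (1, 10); 4p = 48 so p = 12. Opens up.
Latus rectum length = |4p| = 48.

48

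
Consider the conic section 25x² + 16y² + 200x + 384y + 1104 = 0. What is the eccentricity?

Group the x- and y-terms: 25(x² + 8x) + 16(y² + 24y) = -1104
Completing the square gives 25(x + 4)² + 16(y + 12)² = -1104 + 400 + 2304 = 1600.
Divide by 1600: (x + 4)²/64 + (y + 12)²/100 = 1
Ellipse, center (-4, -12), major axis vertical; a² = 100, b² = 64.
c² = a² - b² = 36, so c = 6.
e = c/a = 6/10 = 3/5.

e = 3/5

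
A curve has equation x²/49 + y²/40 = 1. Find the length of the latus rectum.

Center (0, 0). The larger denominator 49 sits under the x-term, so the major axis is horizontal; a² = 49, b² = 40.
Latus rectum length = 2b²/a = 2·40/7 = 80/7.

80/7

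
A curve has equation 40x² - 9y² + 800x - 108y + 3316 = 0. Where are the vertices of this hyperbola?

(-13, -6) and (-7, -6)

Rearranging, 40(x² + 20x) -9(y² + 12y) = -3316.
Complete the square in x and y: 40(x + 10)² -9(y + 6)² = -3316 + 4000 - 324 = 360
Divide through by 360 to get (x + 10)²/9 - (y + 6)²/40 = 1.
Hyperbola, center (-10, -6), transverse axis horizontal; a² = 9, b² = 40.
a = 3. Vertices at (h ± a, k).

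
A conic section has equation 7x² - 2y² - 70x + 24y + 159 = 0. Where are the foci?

Group the x- and y-terms: 7(x² - 10x) -2(y² - 12y) = -159
Complete the square in x and y: 7(x - 5)² -2(y - 6)² = -159 + 175 - 72 = -56
Divide by -56: (y - 6)²/28 - (x - 5)²/8 = 1
Hyperbola, center (5, 6), transverse axis vertical; a² = 28, b² = 8.
c² = a² + b² = 28 + 8 = 36, so c = 6.
Foci lie on the vertical axis through the center: (h, k ± c).

(5, 0) and (5, 12)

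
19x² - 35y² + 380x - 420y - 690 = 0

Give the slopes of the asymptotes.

19(x² + 20x) -35(y² + 12y) = 690
Complete the square: 19(x + 10)² -35(y + 6)² = 690 + 1900 - 1260 = 1330
Divide by 1330: (x + 10)²/70 - (y + 6)²/38 = 1
Hyperbola, center (-10, -6), transverse axis horizontal; a² = 70, b² = 38.
For a horizontal hyperbola the asymptotes have slope ±b/a.
Here that is ±√38/√70 = ±√665/35.

√665/35 and -√665/35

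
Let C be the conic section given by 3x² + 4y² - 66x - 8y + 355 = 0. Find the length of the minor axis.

2√3

Rearranging, 3(x² - 22x) + 4(y² - 2y) = -355.
Complete the square: 3(x - 11)² + 4(y - 1)² = -355 + 363 + 4 = 12
Dividing both sides by 12: (x - 11)²/4 + (y - 1)²/3 = 1
Ellipse, center (11, 1), major axis horizontal; a² = 4, b² = 3.
b² = 3 so b = √3; the minor axis has length 2b = 2√3.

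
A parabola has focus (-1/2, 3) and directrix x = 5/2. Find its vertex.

The vertex is the midpoint between the focus and the directrix along the axis of symmetry.
Axis is horizontal (directrix is vertical). Vertex x-coordinate = (-1/2 + 5/2)/2 = 1; y-coordinate = 3.

(1, 3)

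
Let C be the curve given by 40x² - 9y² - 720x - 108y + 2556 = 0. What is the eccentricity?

Collect terms: 40(x² - 18x) -9(y² + 12y) = -2556
Complete the square in x and y: 40(x - 9)² -9(y + 6)² = -2556 + 3240 - 324 = 360
Dividing both sides by 360: (x - 9)²/9 - (y + 6)²/40 = 1
Hyperbola, center (9, -6), transverse axis horizontal; a² = 9, b² = 40.
c² = a² + b² = 49, so c = 7.
e = c/a = 7/3.

e = 7/3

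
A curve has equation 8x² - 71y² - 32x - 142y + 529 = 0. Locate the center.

(2, -1)

Group the x- and y-terms: 8(x² - 4x) -71(y² + 2y) = -529
8(x - 2)² -71(y + 1)² = -529 + 32 - 71 = -568
Divide through by -568 to get (y + 1)²/8 - (x - 2)²/71 = 1.
Hyperbola with center (2, -1).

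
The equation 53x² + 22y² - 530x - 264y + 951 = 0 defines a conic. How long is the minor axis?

2√22

Collect terms: 53(x² - 10x) + 22(y² - 12y) = -951
Complete the square in x and y: 53(x - 5)² + 22(y - 6)² = -951 + 1325 + 792 = 1166
Dividing both sides by 1166: (x - 5)²/22 + (y - 6)²/53 = 1
Ellipse, center (5, 6), major axis vertical; a² = 53, b² = 22.
b² = 22 so b = √22; the minor axis has length 2b = 2√22.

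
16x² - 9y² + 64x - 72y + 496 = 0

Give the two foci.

(-2, -14) and (-2, 6)

Rearranging, 16(x² + 4x) -9(y² + 8y) = -496.
16(x + 2)² -9(y + 4)² = -496 + 64 - 144 = -576
Divide through by -576 to get (y + 4)²/64 - (x + 2)²/36 = 1.
Hyperbola, center (-2, -4), transverse axis vertical; a² = 64, b² = 36.
c² = a² + b² = 64 + 36 = 100, so c = 10.
Foci lie on the vertical axis through the center: (h, k ± c).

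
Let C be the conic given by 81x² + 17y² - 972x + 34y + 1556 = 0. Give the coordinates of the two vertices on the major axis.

Group the x- and y-terms: 81(x² - 12x) + 17(y² + 2y) = -1556
Completing the square gives 81(x - 6)² + 17(y + 1)² = -1556 + 2916 + 17 = 1377.
Divide through by 1377 to get (x - 6)²/17 + (y + 1)²/81 = 1.
Ellipse, center (6, -1), major axis vertical; a² = 81, b² = 17.
a = 9. Vertices at (h, k ± a).

(6, -10) and (6, 8)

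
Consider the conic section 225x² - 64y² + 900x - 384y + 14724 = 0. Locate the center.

(-2, -3)

Group: 225(x² + 4x) -64(y² + 6y) = -14724
Complete the square in x and y: 225(x + 2)² -64(y + 3)² = -14724 + 900 - 576 = -14400
Dividing both sides by -14400: (y + 3)²/225 - (x + 2)²/64 = 1
Hyperbola with center (-2, -3).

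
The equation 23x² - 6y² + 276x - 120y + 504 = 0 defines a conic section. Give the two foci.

(-6, -10 - √58) and (-6, -10 + √58)

Group: 23(x² + 12x) -6(y² + 20y) = -504
23(x + 6)² -6(y + 10)² = -504 + 828 - 600 = -276
Dividing both sides by -276: (y + 10)²/46 - (x + 6)²/12 = 1
Hyperbola, center (-6, -10), transverse axis vertical; a² = 46, b² = 12.
c² = a² + b² = 46 + 12 = 58, so c = √58.
Foci lie on the vertical axis through the center: (h, k ± c).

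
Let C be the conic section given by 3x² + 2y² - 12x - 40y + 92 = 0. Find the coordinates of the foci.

Collect terms: 3(x² - 4x) + 2(y² - 20y) = -92
3(x - 2)² + 2(y - 10)² = -92 + 12 + 200 = 120
Divide by 120: (x - 2)²/40 + (y - 10)²/60 = 1
Ellipse, center (2, 10), major axis vertical; a² = 60, b² = 40.
c² = a² - b² = 60 - 40 = 20, so c = 2√5.
Foci lie on the vertical axis through the center: (h, k ± c).

(2, 10 - 2√5) and (2, 10 + 2√5)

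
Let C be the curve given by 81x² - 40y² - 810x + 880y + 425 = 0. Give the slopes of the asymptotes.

Rearranging, 81(x² - 10x) -40(y² - 22y) = -425.
Completing the square gives 81(x - 5)² -40(y - 11)² = -425 + 2025 - 4840 = -3240.
Divide by -3240: (y - 11)²/81 - (x - 5)²/40 = 1
Hyperbola, center (5, 11), transverse axis vertical; a² = 81, b² = 40.
For a vertical hyperbola the asymptotes have slope ±a/b.
Here that is ±9/2√10 = ±9√10/20.

9√10/20 and -9√10/20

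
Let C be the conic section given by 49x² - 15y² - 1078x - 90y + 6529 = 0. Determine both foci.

Collect terms: 49(x² - 22x) -15(y² + 6y) = -6529
Complete the square in x and y: 49(x - 11)² -15(y + 3)² = -6529 + 5929 - 135 = -735
Dividing both sides by -735: (y + 3)²/49 - (x - 11)²/15 = 1
Hyperbola, center (11, -3), transverse axis vertical; a² = 49, b² = 15.
c² = a² + b² = 49 + 15 = 64, so c = 8.
Foci lie on the vertical axis through the center: (h, k ± c).

(11, -11) and (11, 5)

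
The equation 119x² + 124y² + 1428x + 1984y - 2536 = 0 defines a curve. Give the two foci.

(-6 - √5, -8) and (-6 + √5, -8)

Rearranging, 119(x² + 12x) + 124(y² + 16y) = 2536.
Complete the square in x and y: 119(x + 6)² + 124(y + 8)² = 2536 + 4284 + 7936 = 14756
Dividing both sides by 14756: (x + 6)²/124 + (y + 8)²/119 = 1
Ellipse, center (-6, -8), major axis horizontal; a² = 124, b² = 119.
c² = a² - b² = 124 - 119 = 5, so c = √5.
Foci lie on the horizontal axis through the center: (h ± c, k).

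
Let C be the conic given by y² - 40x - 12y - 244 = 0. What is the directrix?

Only y is squared. Complete the square in y: (y - 6)² = 40(x + 7).
Vertex (-7, 6); 4p = 40 so p = 10. Opens right.
Directrix is the vertical line x = h − p = -7 − (10) = -17.

x = -17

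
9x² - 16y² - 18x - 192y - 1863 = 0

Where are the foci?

(-14, -6) and (16, -6)

9(x² - 2x) -16(y² + 12y) = 1863
Completing the square gives 9(x - 1)² -16(y + 6)² = 1863 + 9 - 576 = 1296.
Divide by 1296: (x - 1)²/144 - (y + 6)²/81 = 1
Hyperbola, center (1, -6), transverse axis horizontal; a² = 144, b² = 81.
c² = a² + b² = 144 + 81 = 225, so c = 15.
Foci lie on the horizontal axis through the center: (h ± c, k).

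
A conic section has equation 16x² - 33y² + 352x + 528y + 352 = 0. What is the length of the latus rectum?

33/2

Group: 16(x² + 22x) -33(y² - 16y) = -352
Complete the square in x and y: 16(x + 11)² -33(y - 8)² = -352 + 1936 - 2112 = -528
Divide by -528: (y - 8)²/16 - (x + 11)²/33 = 1
Hyperbola, center (-11, 8), transverse axis vertical; a² = 16, b² = 33.
Latus rectum length = 2b²/a = 2·33/4 = 33/2.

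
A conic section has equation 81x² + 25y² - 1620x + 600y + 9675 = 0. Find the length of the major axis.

Collect terms: 81(x² - 20x) + 25(y² + 24y) = -9675
Completing the square gives 81(x - 10)² + 25(y + 12)² = -9675 + 8100 + 3600 = 2025.
Divide through by 2025 to get (x - 10)²/25 + (y + 12)²/81 = 1.
Ellipse, center (10, -12), major axis vertical; a² = 81, b² = 25.
a² = 81 so a = 9; the major axis has length 2a = 18.

18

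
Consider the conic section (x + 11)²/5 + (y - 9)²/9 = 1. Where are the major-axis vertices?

(-11, 6) and (-11, 12)

Center (-11, 9). The larger denominator 9 sits under the y-term, so the major axis is vertical; a² = 9, b² = 5.
a = 3. Vertices at (h, k ± a).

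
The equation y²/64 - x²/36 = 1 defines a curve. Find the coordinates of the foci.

Center (0, 0). The positive term is the y-term, so the transverse axis is vertical; a² = 64, b² = 36.
c² = a² + b² = 64 + 36 = 100, so c = 10.
Foci lie on the vertical axis through the center: (h, k ± c).

(0, -10) and (0, 10)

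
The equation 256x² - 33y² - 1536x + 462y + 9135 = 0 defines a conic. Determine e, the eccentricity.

256(x² - 6x) -33(y² - 14y) = -9135
Complete the square: 256(x - 3)² -33(y - 7)² = -9135 + 2304 - 1617 = -8448
Divide through by -8448 to get (y - 7)²/256 - (x - 3)²/33 = 1.
Hyperbola, center (3, 7), transverse axis vertical; a² = 256, b² = 33.
c² = a² + b² = 289, so c = 17.
e = c/a = 17/16.

e = 17/16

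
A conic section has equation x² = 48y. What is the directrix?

Vertex (0, 0); 4p = 48 so p = 12. Opens up.
Directrix is the horizontal line y = k − p = 0 − (12) = -12.

y = -12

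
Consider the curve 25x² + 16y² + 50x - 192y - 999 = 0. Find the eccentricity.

25(x² + 2x) + 16(y² - 12y) = 999
25(x + 1)² + 16(y - 6)² = 999 + 25 + 576 = 1600
Divide by 1600: (x + 1)²/64 + (y - 6)²/100 = 1
Ellipse, center (-1, 6), major axis vertical; a² = 100, b² = 64.
c² = a² - b² = 36, so c = 6.
e = c/a = 6/10 = 3/5.

e = 3/5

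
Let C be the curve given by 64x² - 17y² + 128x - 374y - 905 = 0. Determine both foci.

(-1, -20) and (-1, -2)

Group the x- and y-terms: 64(x² + 2x) -17(y² + 22y) = 905
Complete the square in x and y: 64(x + 1)² -17(y + 11)² = 905 + 64 - 2057 = -1088
Dividing both sides by -1088: (y + 11)²/64 - (x + 1)²/17 = 1
Hyperbola, center (-1, -11), transverse axis vertical; a² = 64, b² = 17.
c² = a² + b² = 64 + 17 = 81, so c = 9.
Foci lie on the vertical axis through the center: (h, k ± c).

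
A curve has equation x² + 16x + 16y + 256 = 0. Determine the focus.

(-8, -16)

Only x is squared. Complete the square in x: (x + 8)² = -16(y + 12).
Vertex (-8, -12); 4p = -16 so p = -4. Opens down.
Focus is p units from the vertex along the axis: (h, k + p).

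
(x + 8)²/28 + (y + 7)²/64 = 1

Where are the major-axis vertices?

Center (-8, -7). The larger denominator 64 sits under the y-term, so the major axis is vertical; a² = 64, b² = 28.
a = 8. Vertices at (h, k ± a).

(-8, -15) and (-8, 1)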